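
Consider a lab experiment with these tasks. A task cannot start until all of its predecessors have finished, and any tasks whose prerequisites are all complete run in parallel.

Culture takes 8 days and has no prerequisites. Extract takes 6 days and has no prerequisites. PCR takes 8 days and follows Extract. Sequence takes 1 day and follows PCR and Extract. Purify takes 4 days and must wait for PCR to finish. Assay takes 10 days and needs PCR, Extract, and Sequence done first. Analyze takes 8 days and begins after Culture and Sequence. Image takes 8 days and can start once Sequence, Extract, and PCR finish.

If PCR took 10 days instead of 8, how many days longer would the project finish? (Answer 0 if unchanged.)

The binding path is Extract→PCR→Sequence→Assay = 6+8+1+10 = 25; finish at 25 days.
Since PCR is critical, the +2 change carries straight to that chain (now 27 days).
No other chain overtakes it, so the finish is 27 days.
Change in finish: 27 − 25 = +2 days.

2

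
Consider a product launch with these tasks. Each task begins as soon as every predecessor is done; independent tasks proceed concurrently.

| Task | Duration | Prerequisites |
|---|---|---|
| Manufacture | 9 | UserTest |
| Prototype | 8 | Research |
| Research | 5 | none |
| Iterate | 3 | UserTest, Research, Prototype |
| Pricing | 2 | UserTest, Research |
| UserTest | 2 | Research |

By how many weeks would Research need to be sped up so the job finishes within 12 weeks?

4

Current finish: 16 weeks; target: 12.
Research is on every critical path, so each week cut from Research cuts the finish by one (this holds down to a finish of 12).
Need 16 − 12 = 4 weeks off Research → Research becomes 1 week, finish becomes 12.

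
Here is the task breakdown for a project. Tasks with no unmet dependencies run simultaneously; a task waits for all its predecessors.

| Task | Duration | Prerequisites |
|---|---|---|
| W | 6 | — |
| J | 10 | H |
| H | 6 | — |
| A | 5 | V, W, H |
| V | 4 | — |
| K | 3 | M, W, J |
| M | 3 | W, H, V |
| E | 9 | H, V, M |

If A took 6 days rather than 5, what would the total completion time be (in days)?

The binding path is H→J→K = 6+10+3 = 19; finish at 19 days.
A has 8 days of float (longest path through it is 11).
No other chain overtakes it, so the finish is 19 days.

19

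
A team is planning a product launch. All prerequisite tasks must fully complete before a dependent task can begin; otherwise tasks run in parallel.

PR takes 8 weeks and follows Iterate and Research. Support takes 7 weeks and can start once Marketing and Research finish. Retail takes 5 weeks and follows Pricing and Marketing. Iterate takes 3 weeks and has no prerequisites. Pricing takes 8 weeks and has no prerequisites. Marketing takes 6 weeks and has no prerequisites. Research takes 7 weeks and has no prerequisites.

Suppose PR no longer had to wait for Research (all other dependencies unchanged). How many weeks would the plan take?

14

With the dependency in place, Research→PR = 7+8 = 15 sets the finish at 15 weeks.
Without Research→PR, PR's earliest start moves from 7 to 3.
After: Research→Support = 7+7 = 14 → 14 weeks.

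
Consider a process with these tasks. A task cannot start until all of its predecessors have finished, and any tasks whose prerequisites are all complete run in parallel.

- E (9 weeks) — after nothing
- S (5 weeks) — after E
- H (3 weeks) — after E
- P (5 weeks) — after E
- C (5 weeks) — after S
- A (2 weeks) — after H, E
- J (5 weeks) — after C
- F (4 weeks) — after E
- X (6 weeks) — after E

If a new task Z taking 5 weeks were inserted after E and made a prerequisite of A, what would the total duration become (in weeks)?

24

Originally the job takes 24 weeks.
With Z inserted, A now waits for max(H, E, Z).
New critical path: E→S→C→J = 9+5+5+5 = 24 ⇒ 24 weeks.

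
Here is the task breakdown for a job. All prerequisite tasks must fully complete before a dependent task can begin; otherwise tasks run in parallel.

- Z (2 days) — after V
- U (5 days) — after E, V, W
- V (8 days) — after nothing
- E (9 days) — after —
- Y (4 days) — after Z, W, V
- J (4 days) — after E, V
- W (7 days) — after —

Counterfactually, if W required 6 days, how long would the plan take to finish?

14

As given, the longest chain is V→Z→Y = 8+2+4 = 14, so the finish is 14 days.
The longest path through W is only 12 days, so W has float 2.
The critical path is still V→Z→Y; finish is now 14 days.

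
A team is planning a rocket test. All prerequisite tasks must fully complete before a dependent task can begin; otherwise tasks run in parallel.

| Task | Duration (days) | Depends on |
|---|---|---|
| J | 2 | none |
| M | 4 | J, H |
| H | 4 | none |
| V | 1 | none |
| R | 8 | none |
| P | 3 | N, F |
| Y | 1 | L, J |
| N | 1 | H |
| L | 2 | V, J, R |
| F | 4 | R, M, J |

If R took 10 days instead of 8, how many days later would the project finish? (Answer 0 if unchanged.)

The binding path is R→F→P = 8+4+3 = 15; finish at 15 days.
R is on the critical path; changing it to 10 makes that path 17 days.
That remains the longest chain; total 17 days.
Change in finish: 17 − 15 = +2 days.

2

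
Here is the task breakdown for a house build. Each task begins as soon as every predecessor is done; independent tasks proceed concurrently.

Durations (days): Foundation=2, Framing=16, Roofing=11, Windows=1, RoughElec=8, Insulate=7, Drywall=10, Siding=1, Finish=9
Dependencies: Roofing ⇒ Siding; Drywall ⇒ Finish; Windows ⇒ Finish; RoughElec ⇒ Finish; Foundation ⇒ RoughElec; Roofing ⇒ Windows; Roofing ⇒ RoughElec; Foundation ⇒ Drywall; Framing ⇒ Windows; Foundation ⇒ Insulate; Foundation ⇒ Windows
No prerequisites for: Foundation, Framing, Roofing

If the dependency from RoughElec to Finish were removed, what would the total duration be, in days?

Original critical path: Roofing→RoughElec→Finish = 11+8+9 = 28 ⇒ 28 days.
Without RoughElec→Finish, Finish's earliest start moves from 19 to 17.
New critical path: Framing→Windows→Finish = 16+1+9 = 26 ⇒ 26 days.

26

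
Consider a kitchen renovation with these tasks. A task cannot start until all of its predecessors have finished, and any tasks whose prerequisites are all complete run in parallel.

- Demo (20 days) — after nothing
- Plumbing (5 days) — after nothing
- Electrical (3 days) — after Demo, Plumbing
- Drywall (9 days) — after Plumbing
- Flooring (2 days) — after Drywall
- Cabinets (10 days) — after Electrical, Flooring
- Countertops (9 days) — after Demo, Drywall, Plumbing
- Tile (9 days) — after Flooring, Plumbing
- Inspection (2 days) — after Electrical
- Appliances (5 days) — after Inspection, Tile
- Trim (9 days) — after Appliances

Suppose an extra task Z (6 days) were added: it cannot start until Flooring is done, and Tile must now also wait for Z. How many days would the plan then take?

45

Originally the plan takes 39 days.
With Z inserted, Tile now waits for max(Flooring, Plumbing, Z).
New critical path: Plumbing→Drywall→Flooring→Z→Tile→Appliances→Trim = 5+9+2+6+9+5+9 = 45 ⇒ 45 days.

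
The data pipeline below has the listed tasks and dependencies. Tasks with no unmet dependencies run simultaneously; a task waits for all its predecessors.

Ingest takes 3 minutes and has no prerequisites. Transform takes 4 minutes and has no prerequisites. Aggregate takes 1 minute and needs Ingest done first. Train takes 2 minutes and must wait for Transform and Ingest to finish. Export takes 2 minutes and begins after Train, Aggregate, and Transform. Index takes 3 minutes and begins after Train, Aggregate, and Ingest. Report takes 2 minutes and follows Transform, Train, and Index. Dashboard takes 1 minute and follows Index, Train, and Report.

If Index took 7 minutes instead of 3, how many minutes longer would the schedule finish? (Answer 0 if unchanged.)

4

As given, the longest chain is Transform→Train→Index→Report→Dashboard = 4+2+3+2+1 = 12, so the finish is 12 minutes.
Index is on the critical path; changing it to 7 makes that path 16 minutes.
No other chain overtakes it, so the finish is 16 minutes.
Change in finish: 16 − 12 = +4 minutes.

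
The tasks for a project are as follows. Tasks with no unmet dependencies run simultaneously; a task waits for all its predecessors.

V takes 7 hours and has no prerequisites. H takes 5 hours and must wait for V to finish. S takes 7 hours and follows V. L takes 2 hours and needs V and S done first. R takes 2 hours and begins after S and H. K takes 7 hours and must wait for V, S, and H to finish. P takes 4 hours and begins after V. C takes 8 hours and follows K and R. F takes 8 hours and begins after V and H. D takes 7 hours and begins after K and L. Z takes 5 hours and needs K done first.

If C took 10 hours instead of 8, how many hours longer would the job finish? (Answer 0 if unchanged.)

2

Baseline: V→S→K→C = 7+7+7+8 = 29 → 29 hours.
Since C is critical, the +2 change carries straight to that chain (now 31 hours).
The critical path is still V→S→K→C; finish is now 31 hours.
Change in finish: 31 − 29 = +2 hours.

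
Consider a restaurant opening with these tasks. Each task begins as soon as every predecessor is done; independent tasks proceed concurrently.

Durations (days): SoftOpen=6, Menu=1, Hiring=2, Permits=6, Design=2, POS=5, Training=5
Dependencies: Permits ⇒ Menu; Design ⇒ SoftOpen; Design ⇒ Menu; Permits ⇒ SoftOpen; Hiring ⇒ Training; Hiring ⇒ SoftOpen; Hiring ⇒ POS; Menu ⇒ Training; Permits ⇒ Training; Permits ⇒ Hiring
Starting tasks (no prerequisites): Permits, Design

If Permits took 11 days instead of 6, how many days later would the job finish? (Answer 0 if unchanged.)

The binding path is Permits→Hiring→SoftOpen = 6+2+6 = 14; finish at 14 days.
Since Permits is critical, the +5 change carries straight to that chain (now 19 days).
That remains the longest chain; total 19 days.
Change in finish: 19 − 14 = +5 days.

5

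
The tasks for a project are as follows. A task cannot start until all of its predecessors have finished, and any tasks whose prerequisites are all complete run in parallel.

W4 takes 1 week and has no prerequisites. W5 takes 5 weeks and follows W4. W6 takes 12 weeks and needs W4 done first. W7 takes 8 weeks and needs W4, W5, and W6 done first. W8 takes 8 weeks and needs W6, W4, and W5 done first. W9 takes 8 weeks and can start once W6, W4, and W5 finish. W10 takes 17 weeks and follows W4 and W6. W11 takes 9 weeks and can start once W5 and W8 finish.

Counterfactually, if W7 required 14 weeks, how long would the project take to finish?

30

As given, the longest chain is W4→W6→W8→W11 = 1+12+8+9 = 30, so the finish is 30 weeks.
W7 has 9 weeks of float (longest path through it is 21).
No other chain overtakes it, so the finish is 30 weeks.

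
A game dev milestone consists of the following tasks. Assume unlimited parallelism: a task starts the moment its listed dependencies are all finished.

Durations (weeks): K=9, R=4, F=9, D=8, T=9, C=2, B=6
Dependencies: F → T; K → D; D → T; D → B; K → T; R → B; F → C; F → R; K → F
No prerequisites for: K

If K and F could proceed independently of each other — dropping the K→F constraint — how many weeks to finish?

26

With the dependency in place, K→F→R→B = 9+9+4+6 = 28 sets the finish at 28 weeks.
Without K→F, F's earliest start moves from 9 to 0.
After: K→D→T = 9+8+9 = 26 → 26 weeks.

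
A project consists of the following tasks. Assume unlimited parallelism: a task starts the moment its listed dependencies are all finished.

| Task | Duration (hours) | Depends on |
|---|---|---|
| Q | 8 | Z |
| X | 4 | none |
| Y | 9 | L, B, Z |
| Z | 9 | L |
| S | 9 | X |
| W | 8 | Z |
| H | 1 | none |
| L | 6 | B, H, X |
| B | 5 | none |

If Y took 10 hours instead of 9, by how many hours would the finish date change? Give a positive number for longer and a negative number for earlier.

1

As given, the longest chain is B→L→Z→Y = 5+6+9+9 = 29, so the finish is 29 hours.
Y lies on that path, so at 10 hours the path becomes 30 hours.
That remains the longest chain; total 30 hours.
Change in finish: 30 − 29 = +1 hours.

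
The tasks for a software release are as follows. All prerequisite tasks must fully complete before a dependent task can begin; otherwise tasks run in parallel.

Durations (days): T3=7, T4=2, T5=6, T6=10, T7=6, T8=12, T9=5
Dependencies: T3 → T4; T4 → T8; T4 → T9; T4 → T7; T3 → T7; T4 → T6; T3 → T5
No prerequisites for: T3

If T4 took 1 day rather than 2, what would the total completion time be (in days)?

The binding path is T3→T4→T8 = 7+2+12 = 21; finish at 21 days.
T4 is on the critical path; changing it to 1 makes that path 20 days.
That remains the longest chain; total 20 days.

20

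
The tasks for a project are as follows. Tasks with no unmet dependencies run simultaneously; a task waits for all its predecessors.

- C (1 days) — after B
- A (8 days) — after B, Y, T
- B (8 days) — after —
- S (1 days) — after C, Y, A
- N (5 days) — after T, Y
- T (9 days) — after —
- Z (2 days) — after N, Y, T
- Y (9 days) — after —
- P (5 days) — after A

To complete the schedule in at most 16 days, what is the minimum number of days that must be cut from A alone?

6

Current finish: 22 days; target: 16.
A is on every critical path, so each day cut from A cuts the finish by one (this holds down to a finish of 16).
Need 22 − 16 = 6 days off A → A becomes 2 days, finish becomes 16.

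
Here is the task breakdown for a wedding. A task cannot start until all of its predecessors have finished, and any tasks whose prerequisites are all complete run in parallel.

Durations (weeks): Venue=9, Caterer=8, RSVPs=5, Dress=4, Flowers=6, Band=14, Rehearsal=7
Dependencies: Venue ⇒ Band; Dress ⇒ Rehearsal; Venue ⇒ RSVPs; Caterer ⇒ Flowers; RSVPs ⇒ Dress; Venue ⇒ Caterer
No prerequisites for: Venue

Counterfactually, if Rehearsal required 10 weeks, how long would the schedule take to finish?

28

As given, the longest chain is Venue→RSVPs→Dress→Rehearsal = 9+5+4+7 = 25, so the finish is 25 weeks.
Since Rehearsal is critical, the +3 change carries straight to that chain (now 28 weeks).
The critical path is still Venue→RSVPs→Dress→Rehearsal; finish is now 28 weeks.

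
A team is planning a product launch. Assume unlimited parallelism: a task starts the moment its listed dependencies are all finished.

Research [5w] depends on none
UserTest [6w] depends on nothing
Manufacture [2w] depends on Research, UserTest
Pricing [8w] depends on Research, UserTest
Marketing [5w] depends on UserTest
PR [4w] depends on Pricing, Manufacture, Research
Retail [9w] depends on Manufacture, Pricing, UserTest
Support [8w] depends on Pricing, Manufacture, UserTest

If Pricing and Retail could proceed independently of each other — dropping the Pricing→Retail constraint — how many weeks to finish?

With the dependency in place, UserTest→Pricing→Retail = 6+8+9 = 23 sets the finish at 23 weeks.
Without Pricing→Retail, Retail's earliest start moves from 14 to 8.
The longest chain is now UserTest→Pricing→Support = 6+8+8 = 22, so the job takes 22 weeks.

22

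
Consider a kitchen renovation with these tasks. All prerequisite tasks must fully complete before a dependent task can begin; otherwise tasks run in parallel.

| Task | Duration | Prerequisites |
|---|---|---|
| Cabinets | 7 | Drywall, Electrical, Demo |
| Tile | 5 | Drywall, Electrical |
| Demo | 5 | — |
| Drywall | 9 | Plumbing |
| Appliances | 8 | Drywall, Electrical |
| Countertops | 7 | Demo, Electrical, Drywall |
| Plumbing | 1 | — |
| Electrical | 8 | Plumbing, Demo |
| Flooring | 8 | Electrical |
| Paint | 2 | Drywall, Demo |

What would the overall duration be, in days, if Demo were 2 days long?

Actual critical path: Demo→Electrical→Flooring = 5+8+8 = 21 ⇒ 21 days.
Demo is on the critical path; changing it to 2 makes that path 18 days.
That remains the longest chain; total 18 days.

18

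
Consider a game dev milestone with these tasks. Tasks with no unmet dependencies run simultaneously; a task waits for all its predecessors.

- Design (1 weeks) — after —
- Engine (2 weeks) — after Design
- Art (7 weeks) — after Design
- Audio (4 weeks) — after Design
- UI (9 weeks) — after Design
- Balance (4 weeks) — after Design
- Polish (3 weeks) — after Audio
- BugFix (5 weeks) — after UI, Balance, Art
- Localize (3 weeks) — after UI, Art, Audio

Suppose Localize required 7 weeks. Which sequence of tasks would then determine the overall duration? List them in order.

Design, UI, Localize

Critical path before the change: Design→UI→BugFix = 1+9+5 = 15 giving 15 weeks.
Localize has 2 weeks of float (longest path through it is 13).
New critical path: Design→UI→Localize = 1+9+7 = 17 ⇒ 17 weeks.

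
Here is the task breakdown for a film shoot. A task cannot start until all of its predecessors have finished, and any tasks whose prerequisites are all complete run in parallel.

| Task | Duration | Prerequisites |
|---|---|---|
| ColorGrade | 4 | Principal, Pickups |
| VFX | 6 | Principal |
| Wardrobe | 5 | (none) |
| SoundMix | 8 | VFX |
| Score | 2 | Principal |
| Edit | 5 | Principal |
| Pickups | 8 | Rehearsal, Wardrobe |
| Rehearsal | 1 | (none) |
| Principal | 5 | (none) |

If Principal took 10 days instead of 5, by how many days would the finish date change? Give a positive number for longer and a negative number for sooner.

Critical path before the change: Principal→VFX→SoundMix = 5+6+8 = 19 giving 19 days.
Principal is on the critical path; changing it to 10 makes that path 24 days.
No other chain overtakes it, so the finish is 24 days.
Change in finish: 24 − 19 = +5 days.

5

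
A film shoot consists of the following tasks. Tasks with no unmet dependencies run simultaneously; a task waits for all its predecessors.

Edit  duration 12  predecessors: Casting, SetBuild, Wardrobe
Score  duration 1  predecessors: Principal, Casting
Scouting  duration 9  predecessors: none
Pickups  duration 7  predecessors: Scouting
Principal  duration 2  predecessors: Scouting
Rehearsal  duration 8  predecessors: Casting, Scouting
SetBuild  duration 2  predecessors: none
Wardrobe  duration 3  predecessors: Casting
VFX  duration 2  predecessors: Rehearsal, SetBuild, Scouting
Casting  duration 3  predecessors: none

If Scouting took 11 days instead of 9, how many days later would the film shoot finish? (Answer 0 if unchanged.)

2

Critical path before the change: Scouting→Rehearsal→VFX = 9+8+2 = 19 giving 19 days.
Scouting is on the critical path; changing it to 11 makes that path 21 days.
That remains the longest chain; total 21 days.
Change in finish: 21 − 19 = +2 days.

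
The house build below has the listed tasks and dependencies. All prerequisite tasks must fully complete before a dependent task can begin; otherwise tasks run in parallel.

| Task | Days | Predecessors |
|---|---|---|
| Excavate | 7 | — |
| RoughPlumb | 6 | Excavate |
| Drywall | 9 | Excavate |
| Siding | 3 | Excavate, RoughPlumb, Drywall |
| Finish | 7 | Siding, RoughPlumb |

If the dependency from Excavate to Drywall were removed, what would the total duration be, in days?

Before: longest chain Excavate→Drywall→Siding→Finish = 7+9+3+7 = 26, finish 26.
Without Excavate→Drywall, Drywall's earliest start moves from 7 to 0.
After: Excavate→RoughPlumb→Siding→Finish = 7+6+3+7 = 23 → 23 days.

23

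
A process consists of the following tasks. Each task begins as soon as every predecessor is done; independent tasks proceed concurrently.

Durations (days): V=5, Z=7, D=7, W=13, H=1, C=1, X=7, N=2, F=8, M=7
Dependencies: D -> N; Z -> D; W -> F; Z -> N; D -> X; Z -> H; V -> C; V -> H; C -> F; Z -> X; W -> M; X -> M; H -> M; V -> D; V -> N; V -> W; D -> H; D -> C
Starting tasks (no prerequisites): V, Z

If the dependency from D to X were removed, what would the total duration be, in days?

Original critical path: Z→D→X→M = 7+7+7+7 = 28 ⇒ 28 days.
Without D→X, X's earliest start moves from 14 to 7.
After: V→W→F = 5+13+8 = 26 → 26 days.

26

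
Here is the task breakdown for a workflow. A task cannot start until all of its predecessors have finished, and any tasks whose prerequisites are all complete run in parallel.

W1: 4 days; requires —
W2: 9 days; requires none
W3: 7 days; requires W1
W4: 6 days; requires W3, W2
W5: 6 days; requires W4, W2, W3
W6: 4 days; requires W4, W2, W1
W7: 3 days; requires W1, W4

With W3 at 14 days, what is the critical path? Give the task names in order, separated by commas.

W1, W3, W4, W5

Critical path before the change: W1→W3→W4→W5 = 4+7+6+6 = 23 giving 23 days.
W3 lies on that path, so at 14 days the path becomes 30 days.
That remains the longest chain; total 30 days.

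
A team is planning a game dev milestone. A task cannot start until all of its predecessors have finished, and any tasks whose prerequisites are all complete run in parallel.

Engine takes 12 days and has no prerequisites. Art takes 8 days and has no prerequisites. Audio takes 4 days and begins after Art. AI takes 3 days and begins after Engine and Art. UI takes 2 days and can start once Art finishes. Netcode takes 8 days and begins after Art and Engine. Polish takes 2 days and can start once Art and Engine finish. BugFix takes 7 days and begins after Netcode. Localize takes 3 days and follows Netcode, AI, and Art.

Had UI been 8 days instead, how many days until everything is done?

As given, the longest chain is Engine→Netcode→BugFix = 12+8+7 = 27, so the finish is 27 days.
UI is off the critical path — its longest chain is 10 days, giving 17 of slack.
No other chain overtakes it, so the finish is 27 days.

27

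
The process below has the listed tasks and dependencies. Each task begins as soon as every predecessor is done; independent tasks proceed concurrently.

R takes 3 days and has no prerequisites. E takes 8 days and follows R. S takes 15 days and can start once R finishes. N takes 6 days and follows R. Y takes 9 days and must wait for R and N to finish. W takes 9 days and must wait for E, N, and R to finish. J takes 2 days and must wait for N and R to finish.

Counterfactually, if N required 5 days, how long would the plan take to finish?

As given, the longest chain is R→E→W = 3+8+9 = 20, so the finish is 20 days.
N is off the critical path — its longest chain is 18 days, giving 2 of slack.
The critical path is still R→E→W; finish is now 20 days.

20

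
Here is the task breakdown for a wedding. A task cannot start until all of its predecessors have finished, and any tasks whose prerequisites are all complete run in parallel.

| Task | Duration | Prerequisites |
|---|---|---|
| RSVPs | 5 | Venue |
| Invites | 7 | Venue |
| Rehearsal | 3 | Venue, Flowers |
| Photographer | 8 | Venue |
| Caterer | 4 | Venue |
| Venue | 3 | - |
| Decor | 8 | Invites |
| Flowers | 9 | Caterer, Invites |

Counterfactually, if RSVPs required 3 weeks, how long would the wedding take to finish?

As given, the longest chain is Venue→Invites→Flowers→Rehearsal = 3+7+9+3 = 22, so the finish is 22 weeks.
RSVPs is off the critical path — its longest chain is 8 weeks, giving 14 of slack.
The critical path is still Venue→Invites→Flowers→Rehearsal; finish is now 22 weeks.

22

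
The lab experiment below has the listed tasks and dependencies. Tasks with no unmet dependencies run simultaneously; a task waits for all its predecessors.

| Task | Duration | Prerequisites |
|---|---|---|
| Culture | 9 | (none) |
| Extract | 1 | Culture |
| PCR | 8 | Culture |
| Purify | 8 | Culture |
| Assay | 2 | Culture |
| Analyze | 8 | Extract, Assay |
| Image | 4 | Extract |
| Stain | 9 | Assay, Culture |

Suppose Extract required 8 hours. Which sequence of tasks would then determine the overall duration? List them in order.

Culture, Extract, Analyze

Critical path before the change: Culture→Assay→Stain = 9+2+9 = 20 giving 20 hours.
Extract has 2 hours of float (longest path through it is 18).
The binding chain switches to Culture→Extract→Analyze = 9+8+8 = 25; finish 25 hours.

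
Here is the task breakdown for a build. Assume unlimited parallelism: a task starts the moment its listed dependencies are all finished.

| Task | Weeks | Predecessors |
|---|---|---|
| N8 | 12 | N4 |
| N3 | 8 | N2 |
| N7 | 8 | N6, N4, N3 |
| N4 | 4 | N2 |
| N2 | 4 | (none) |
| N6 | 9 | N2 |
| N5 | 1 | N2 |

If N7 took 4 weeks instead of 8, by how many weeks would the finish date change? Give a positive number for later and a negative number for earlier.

As given, the longest chain is N2→N6→N7 = 4+9+8 = 21, so the finish is 21 weeks.
N7 is on the critical path; changing it to 4 makes that path 17 weeks.
New critical path: N2→N4→N8 = 4+4+12 = 20 ⇒ 20 weeks.
Change in finish: 20 − 21 = -1 weeks.

-1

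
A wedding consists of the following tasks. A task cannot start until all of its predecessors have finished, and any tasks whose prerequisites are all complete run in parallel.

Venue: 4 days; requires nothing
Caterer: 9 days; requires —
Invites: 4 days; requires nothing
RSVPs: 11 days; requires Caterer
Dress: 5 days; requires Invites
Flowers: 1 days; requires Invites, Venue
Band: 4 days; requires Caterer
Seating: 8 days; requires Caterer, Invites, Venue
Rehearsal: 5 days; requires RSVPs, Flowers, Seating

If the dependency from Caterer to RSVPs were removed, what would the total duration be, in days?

With the dependency in place, Caterer→RSVPs→Rehearsal = 9+11+5 = 25 sets the finish at 25 days.
Without Caterer→RSVPs, RSVPs's earliest start moves from 9 to 0.
The longest chain is now Caterer→Seating→Rehearsal = 9+8+5 = 22, so the project takes 22 days.

22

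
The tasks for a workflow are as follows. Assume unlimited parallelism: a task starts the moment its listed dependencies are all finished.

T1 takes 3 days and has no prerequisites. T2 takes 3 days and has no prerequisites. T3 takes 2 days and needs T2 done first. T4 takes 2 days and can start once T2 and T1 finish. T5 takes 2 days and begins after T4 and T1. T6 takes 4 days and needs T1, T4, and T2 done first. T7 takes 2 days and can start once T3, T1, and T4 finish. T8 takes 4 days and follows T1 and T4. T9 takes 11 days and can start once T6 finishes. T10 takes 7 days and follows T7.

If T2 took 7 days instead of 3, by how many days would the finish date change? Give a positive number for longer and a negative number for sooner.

4

As given, the longest chain is T2→T4→T6→T9 = 3+2+4+11 = 20, so the finish is 20 days.
Since T2 is critical, the +4 change carries straight to that chain (now 24 days).
The critical path is still T2→T4→T6→T9; finish is now 24 days.
Change in finish: 24 − 20 = +4 days.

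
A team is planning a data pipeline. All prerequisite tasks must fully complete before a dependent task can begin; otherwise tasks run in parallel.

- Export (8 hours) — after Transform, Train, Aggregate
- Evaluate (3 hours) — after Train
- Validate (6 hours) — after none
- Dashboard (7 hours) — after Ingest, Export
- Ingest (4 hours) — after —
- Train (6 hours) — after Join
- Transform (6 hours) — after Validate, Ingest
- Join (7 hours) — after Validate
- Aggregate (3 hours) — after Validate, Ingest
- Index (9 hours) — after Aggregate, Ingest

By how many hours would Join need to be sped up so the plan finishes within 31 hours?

Current finish: 34 hours; target: 31.
Join is on every critical path, so each hour cut from Join cuts the finish by one (this holds down to a finish of 28).
Need 34 − 31 = 3 hours off Join → Join becomes 4 hours, finish becomes 31.

3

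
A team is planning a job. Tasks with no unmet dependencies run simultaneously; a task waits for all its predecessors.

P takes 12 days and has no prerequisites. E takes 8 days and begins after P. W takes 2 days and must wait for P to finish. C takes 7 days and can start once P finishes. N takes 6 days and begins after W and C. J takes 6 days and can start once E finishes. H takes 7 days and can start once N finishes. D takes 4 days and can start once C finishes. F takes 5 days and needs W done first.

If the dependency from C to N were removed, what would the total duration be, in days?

Original critical path: P→C→N→H = 12+7+6+7 = 32 ⇒ 32 days.
Without C→N, N's earliest start moves from 19 to 14.
After: P→W→N→H = 12+2+6+7 = 27 → 27 days.

27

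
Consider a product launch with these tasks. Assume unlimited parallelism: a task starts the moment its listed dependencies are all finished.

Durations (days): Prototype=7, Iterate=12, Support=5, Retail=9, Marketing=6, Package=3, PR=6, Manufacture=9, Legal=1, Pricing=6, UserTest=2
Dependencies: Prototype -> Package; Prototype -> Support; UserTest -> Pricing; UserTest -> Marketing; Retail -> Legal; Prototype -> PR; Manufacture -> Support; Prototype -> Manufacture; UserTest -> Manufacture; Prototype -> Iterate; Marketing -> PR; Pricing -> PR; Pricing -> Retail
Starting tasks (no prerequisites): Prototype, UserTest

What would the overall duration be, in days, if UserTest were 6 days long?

Baseline: Prototype→Manufacture→Support = 7+9+5 = 21 → 21 days.
The longest path through UserTest is only 18 days, so UserTest has float 3.
The binding chain switches to UserTest→Pricing→Retail→Legal = 6+6+9+1 = 22; finish 22 days.

22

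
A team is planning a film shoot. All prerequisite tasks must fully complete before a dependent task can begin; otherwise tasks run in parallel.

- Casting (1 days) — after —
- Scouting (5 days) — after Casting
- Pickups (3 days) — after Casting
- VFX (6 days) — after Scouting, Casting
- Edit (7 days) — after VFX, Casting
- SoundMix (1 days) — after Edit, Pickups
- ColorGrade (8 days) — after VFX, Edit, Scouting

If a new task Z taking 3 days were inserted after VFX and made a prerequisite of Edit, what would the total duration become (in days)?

30

Originally the job takes 27 days.
With Z inserted, Edit now waits for max(VFX, Casting, Z).
New critical path: Casting→Scouting→VFX→Z→Edit→ColorGrade = 1+5+6+3+7+8 = 30 ⇒ 30 days.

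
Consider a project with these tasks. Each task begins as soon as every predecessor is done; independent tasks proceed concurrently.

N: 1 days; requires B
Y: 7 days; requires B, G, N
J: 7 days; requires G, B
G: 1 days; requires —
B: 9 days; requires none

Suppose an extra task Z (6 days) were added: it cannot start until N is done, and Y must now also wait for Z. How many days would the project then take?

23

Originally the project takes 17 days.
With Z inserted, Y now waits for max(B, G, N, Z).
New critical path: B→N→Z→Y = 9+1+6+7 = 23 ⇒ 23 days.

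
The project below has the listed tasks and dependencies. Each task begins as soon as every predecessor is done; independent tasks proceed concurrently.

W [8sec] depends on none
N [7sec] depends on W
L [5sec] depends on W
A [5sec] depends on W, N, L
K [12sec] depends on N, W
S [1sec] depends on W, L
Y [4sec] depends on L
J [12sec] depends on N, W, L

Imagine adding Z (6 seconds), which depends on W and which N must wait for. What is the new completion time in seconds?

33

Originally the plan takes 27 seconds.
With Z inserted, N now waits for max(W, Z).
New critical path: W→Z→N→K = 8+6+7+12 = 33 ⇒ 33 seconds.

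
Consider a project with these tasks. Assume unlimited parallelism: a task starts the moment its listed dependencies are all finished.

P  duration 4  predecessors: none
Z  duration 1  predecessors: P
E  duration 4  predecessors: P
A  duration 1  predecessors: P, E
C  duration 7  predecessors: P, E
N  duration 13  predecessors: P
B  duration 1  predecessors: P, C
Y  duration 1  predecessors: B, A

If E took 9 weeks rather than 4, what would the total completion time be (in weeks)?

Critical path before the change: P→E→C→B→Y = 4+4+7+1+1 = 17 giving 17 weeks.
E lies on that path, so at 9 weeks the path becomes 22 weeks.
No other chain overtakes it, so the finish is 22 weeks.

22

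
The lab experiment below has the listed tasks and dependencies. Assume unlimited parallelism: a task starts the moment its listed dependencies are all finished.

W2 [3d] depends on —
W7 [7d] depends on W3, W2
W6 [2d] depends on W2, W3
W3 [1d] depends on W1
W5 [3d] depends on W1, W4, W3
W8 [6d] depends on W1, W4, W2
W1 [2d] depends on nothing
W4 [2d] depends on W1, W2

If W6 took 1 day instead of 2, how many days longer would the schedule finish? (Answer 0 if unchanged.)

0

As given, the longest chain is W2→W4→W8 = 3+2+6 = 11, so the finish is 11 days.
W6 has 6 days of float (longest path through it is 5).
No other chain overtakes it, so the finish is 11 days.
Change in finish: 11 − 11 = +0 days.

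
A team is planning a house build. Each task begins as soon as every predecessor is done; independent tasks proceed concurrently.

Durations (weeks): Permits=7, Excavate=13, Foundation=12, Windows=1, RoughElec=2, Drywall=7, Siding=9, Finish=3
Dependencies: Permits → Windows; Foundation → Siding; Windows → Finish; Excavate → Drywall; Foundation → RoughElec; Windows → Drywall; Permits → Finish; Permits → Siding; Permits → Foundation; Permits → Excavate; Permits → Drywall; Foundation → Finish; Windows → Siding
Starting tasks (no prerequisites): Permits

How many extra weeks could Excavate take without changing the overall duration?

1

The longest chain is Permits→Foundation→Siding = 7+12+9 = 28; overall finish 28 weeks.
Excavate finishes as early as 20 and must finish by 21.
Float = 28 − 27 = 1.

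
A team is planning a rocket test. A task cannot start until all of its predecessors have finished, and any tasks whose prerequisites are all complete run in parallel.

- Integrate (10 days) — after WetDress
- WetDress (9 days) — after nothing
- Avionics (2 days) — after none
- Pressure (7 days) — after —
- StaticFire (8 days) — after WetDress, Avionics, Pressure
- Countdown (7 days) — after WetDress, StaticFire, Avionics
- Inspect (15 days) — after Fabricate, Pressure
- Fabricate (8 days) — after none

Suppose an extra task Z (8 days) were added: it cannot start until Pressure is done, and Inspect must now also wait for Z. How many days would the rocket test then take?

30

Originally the rocket test takes 24 days.
With Z inserted, Inspect now waits for max(Fabricate, Pressure, Z).
New critical path: Pressure→Z→Inspect = 7+8+15 = 30 ⇒ 30 days.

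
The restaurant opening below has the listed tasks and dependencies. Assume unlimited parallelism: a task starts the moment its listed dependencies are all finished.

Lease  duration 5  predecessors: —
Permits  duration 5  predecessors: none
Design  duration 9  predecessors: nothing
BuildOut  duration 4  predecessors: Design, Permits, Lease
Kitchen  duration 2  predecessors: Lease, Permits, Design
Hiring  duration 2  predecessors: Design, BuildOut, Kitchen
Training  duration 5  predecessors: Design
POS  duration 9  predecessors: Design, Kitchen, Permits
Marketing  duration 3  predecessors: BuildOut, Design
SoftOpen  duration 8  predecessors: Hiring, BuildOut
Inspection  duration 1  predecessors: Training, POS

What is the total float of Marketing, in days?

7

Design→BuildOut→Hiring→SoftOpen = 9+4+2+8 = 23 sets the makespan at 23 days.
The longest chain containing Marketing totals 16 days.
Float = 23 − 16 = 7.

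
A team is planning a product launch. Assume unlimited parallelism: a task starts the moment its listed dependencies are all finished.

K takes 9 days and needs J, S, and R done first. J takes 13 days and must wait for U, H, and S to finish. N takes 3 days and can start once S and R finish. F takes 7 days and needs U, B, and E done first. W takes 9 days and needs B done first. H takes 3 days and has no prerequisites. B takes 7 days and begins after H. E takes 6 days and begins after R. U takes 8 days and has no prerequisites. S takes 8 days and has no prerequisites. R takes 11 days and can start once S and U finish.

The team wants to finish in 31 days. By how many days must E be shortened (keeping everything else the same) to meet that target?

1

Current finish: 32 days; target: 31.
E is on every critical path, so each day cut from E cuts the finish by one (this holds down to a finish of 30).
Need 32 − 31 = 1 day off E → E becomes 5 days, finish becomes 31.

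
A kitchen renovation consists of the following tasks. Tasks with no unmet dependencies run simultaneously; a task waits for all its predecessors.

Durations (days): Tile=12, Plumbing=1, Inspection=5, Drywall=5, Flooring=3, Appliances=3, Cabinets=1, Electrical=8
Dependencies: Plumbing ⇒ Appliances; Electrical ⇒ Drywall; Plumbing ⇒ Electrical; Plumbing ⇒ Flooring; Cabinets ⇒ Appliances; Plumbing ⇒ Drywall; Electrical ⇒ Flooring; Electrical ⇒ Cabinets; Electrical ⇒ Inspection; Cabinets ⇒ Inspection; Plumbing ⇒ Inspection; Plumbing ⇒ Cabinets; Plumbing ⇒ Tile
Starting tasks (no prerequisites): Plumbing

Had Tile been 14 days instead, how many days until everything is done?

15

The binding path is Plumbing→Electrical→Cabinets→Inspection = 1+8+1+5 = 15; finish at 15 days.
The longest path through Tile is only 13 days, so Tile has float 2.
The critical path is still Plumbing→Electrical→Cabinets→Inspection; finish is now 15 days.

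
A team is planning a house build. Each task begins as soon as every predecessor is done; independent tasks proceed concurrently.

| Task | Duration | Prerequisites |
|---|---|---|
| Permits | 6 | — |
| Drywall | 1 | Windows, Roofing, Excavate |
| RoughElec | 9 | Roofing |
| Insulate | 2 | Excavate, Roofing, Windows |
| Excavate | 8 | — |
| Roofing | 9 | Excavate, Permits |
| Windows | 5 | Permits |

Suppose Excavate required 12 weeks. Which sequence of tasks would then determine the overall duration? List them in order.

Baseline: Excavate→Roofing→RoughElec = 8+9+9 = 26 → 26 weeks.
Excavate is on the critical path; changing it to 12 makes that path 30 weeks.
The critical path is still Excavate→Roofing→RoughElec; finish is now 30 weeks.

Excavate, Roofing, RoughElec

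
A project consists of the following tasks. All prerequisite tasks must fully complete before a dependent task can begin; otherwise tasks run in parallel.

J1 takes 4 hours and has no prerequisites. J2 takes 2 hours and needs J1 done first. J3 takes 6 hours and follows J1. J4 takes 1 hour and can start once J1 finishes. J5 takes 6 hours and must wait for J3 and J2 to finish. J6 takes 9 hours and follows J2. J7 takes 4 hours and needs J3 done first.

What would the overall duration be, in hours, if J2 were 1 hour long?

16

The binding path is J1→J3→J5 = 4+6+6 = 16; finish at 16 hours.
J2 is off the critical path — its longest chain is 15 hours, giving 1 of slack.
The critical path is still J1→J3→J5; finish is now 16 hours.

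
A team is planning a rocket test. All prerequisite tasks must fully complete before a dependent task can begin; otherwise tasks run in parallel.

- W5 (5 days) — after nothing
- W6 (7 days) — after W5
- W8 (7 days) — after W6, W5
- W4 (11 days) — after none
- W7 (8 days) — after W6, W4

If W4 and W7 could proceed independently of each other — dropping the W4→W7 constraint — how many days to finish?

20

Before: longest chain W5→W6→W7 = 5+7+8 = 20, finish 20.
Dropping W4→W7 doesn't change W7's earliest start (12); another predecessor still binds.
After: W5→W6→W7 = 5+7+8 = 20 → 20 days.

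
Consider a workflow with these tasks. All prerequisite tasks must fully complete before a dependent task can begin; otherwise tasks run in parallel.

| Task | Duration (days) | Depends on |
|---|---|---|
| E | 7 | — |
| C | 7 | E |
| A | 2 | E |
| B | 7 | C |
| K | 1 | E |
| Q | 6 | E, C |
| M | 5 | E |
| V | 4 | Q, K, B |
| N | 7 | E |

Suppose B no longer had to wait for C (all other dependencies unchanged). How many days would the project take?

24

Original critical path: E→C→B→V = 7+7+7+4 = 25 ⇒ 25 days.
Without C→B, B's earliest start moves from 14 to 0.
After: E→C→Q→V = 7+7+6+4 = 24 → 24 days.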